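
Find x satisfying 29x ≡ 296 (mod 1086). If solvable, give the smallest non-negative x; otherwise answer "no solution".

First find gcd(29, 1086):
1086 = 37·29 + 13
29 = 2·13 + 3
13 = 4·3 + 1
3 = 3·1 + 0
gcd = 1, so a unique solution mod 1086 exists.
Back-substitute for the Bézout coefficients:
1 = 13 − 4·3
1 = −4·29 + 9·13
1 = 9·1086 − 337·29
So 29·(-337) ≡ 1 (mod 1086), giving 29⁻¹ ≡ 749.
x ≡ 29⁻¹·296 ≡ 749·296 ≡ 160 (mod 1086).

160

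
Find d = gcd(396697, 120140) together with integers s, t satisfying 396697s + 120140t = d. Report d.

Repeated division:
396697 = 3×120140 + 36277
120140 = 3×36277 + 11309
36277 = 3×11309 + 2350
11309 = 4×2350 + 1909
2350 = 1×1909 + 441
1909 = 4×441 + 145
441 = 3×145 + 6
145 = 24×6 + 1
6 = 6×1 + 0
gcd(396697, 120140) = 1.
Express as a combination:
1 = 145 − 24·6
1 = −24·441 + 73·145
1 = 73·1909 − 316·441
1 = −316·2350 + 389·1909
1 = 389·11309 − 1872·2350
1 = −1872·36277 + 6005·11309
1 = 6005·120140 − 19887·36277
1 = −19887·396697 + 65666·120140
So 1 = (-19887)·396697 + (65666)·120140.

1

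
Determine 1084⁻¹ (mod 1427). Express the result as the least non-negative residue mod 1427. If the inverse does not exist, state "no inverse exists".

Extended Euclidean algorithm:
1427 = 1×1084 + 343
1084 = 3×343 + 55
343 = 6×55 + 13
55 = 4×13 + 3
13 = 4×3 + 1
3 = 3×1 + 0
The gcd is 1. Working backward:
1 = 13 − 4·3
1 = −4·55 + 17·13
1 = 17·343 − 106·55
1 = −106·1084 + 335·343
1 = 335·1427 − 441·1084
Thus 1084·(-441) ≡ 1 (mod 1427); reducing, -441 mod 1427 = 986.

986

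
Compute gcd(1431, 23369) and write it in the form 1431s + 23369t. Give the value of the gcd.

1

Euclidean algorithm:
23369 = 16*1431 + 473
1431 = 3*473 + 12
473 = 39*12 + 5
12 = 2*5 + 2
5 = 2*2 + 1
2 = 2*1 + 0
gcd(1431, 23369) = 1.
Working backward:
1 = 5 − 2·2
1 = −2·12 + 5·5
1 = 5·473 − 197·12
1 = −197·1431 + 596·473
1 = 596·23369 − 9733·1431
So 1 = (596)·23369 + (-9733)·1431.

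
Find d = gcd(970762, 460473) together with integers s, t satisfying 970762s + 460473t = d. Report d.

13

Repeated division:
970762 = 2×460473 + 49816
460473 = 9×49816 + 12129
49816 = 4×12129 + 1300
12129 = 9×1300 + 429
1300 = 3×429 + 13
429 = 33×13 + 0
gcd(970762, 460473) = 13.
Express as a combination:
13 = 1300 − 3·429
13 = −3·12129 + 28·1300
13 = 28·49816 − 115·12129
13 = −115·460473 + 1063·49816
13 = 1063·970762 − 2241·460473
So 13 = (1063)·970762 + (-2241)·460473.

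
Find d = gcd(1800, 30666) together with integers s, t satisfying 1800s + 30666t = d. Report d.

Euclidean algorithm:
30666 = 17·1800 + 66
1800 = 27·66 + 18
66 = 3·18 + 12
18 = 1·12 + 6
12 = 2·6 + 0
gcd(1800, 30666) = 6.
Back-substituting:
6 = 18 − 12
6 = −66 + 4·18
6 = 4·1800 − 109·66
6 = −109·30666 + 1857·1800
So 6 = (-109)·30666 + (1857)·1800.

6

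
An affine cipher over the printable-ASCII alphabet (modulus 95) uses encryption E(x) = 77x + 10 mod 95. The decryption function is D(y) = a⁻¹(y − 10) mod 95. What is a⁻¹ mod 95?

Run Euclid on (95, 77):
95 = 1×77 + 18
77 = 4×18 + 5
18 = 3×5 + 3
5 = 1×3 + 2
3 = 1×2 + 1
2 = 2×1 + 0
Since gcd(77, 95) = 1, back-substitute to write 1 as a combination:
1 = 3 − 2
1 = −5 + 2·3
1 = 2·18 − 7·5
1 = −7·77 + 30·18
1 = 30·95 − 37·77
So 77·(-37) ≡ 1 (mod 95), and -37 ≡ 58 (mod 95).

58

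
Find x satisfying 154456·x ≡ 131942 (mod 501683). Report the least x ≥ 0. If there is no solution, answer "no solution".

First find gcd(154456, 501683):
501683 = 3·154456 + 38315
154456 = 4·38315 + 1196
38315 = 32·1196 + 43
1196 = 27·43 + 35
43 = 1·35 + 8
35 = 4·8 + 3
8 = 2·3 + 2
3 = 1·2 + 1
2 = 2·1 + 0
gcd = 1, so a unique solution mod 501683 exists.
Back-substitute for the Bézout coefficients:
1 = 3 − 2
1 = −8 + 3·3
1 = 3·35 − 13·8
1 = −13·43 + 16·35
1 = 16·1196 − 445·43
1 = −445·38315 + 14256·1196
1 = 14256·154456 − 57469·38315
1 = −57469·501683 + 186663·154456
So 154456·(186663) ≡ 1 (mod 501683), giving 154456⁻¹ ≡ 186663.
x ≡ 154456⁻¹·131942 ≡ 186663·131942 ≡ 67710 (mod 501683).

67710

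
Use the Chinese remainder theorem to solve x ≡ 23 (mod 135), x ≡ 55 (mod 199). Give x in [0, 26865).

13388

Write x = 23 + 135·k. Then 135·k ≡ 55 − 23 ≡ 32 (mod 199).
Need 135⁻¹ mod 199. Extended Euclid on (199, 135):
199 = 1·135 + 64
135 = 2·64 + 7
64 = 9·7 + 1
7 = 7·1 + 0
Back-substitute:
1 = 64 − 9·7
1 = −9·135 + 19·64
1 = 19·199 − 28·135
135⁻¹ ≡ 171 (mod 199), so k ≡ 171·32 ≡ 99 (mod 199).
x = 23 + 135·99 = 13388.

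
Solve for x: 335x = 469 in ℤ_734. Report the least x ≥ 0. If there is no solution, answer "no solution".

First find gcd(335, 734):
734 = 2*335 + 64
335 = 5*64 + 15
64 = 4*15 + 4
15 = 3*4 + 3
4 = 1*3 + 1
3 = 3*1 + 0
gcd = 1, so a unique solution mod 734 exists.
Back-substitute for the Bézout coefficients:
1 = 4 − 3
1 = −15 + 4·4
1 = 4·64 − 17·15
1 = −17·335 + 89·64
1 = 89·734 − 195·335
So 335·(-195) ≡ 1 (mod 734), giving 335⁻¹ ≡ 539.
x ≡ 335⁻¹·469 ≡ 539·469 ≡ 295 (mod 734).

295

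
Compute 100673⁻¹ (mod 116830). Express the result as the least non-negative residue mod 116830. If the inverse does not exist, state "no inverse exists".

54767

Apply the Euclidean algorithm to 116830 and 100673:
116830 = 1*100673 + 16157
100673 = 6*16157 + 3731
16157 = 4*3731 + 1233
3731 = 3*1233 + 32
1233 = 38*32 + 17
32 = 1*17 + 15
17 = 1*15 + 2
15 = 7*2 + 1
2 = 2*1 + 0
The gcd is 1. Working backward:
1 = 15 − 7·2
1 = −7·17 + 8·15
1 = 8·32 − 15·17
1 = −15·1233 + 578·32
1 = 578·3731 − 1749·1233
1 = −1749·16157 + 7574·3731
1 = 7574·100673 − 47193·16157
1 = −47193·116830 + 54767·100673
So 100673·54767 ≡ 1 (mod 116830).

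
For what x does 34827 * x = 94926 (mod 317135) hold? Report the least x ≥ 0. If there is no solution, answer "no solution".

First find gcd(34827, 317135):
317135 = 9·34827 + 3692
34827 = 9·3692 + 1599
3692 = 2·1599 + 494
1599 = 3·494 + 117
494 = 4·117 + 26
117 = 4·26 + 13
26 = 2·13 + 0
gcd = 13 and 13 | 94926, so solutions exist. Divide through by 13: 2679x ≡ 7302 (mod 24395).
Now find 2679⁻¹ mod 24395:
24395 = 9*2679 + 284
2679 = 9*284 + 123
284 = 2*123 + 38
123 = 3*38 + 9
38 = 4*9 + 2
9 = 4*2 + 1
2 = 2*1 + 0
Back-substitute:
1 = 9 − 4·2
1 = −4·38 + 17·9
1 = 17·123 − 55·38
1 = −55·284 + 127·123
1 = 127·2679 − 1198·284
1 = −1198·24395 + 10909·2679
So 2679⁻¹ ≡ 10909 (mod 24395).
Then x ≡ 10909·7302 ≡ 7843 (mod 24395); the smallest non-negative solution is x = 7843.

7843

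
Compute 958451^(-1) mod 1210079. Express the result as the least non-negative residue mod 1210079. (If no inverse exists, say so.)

no inverse exists

Euclidean algorithm on 1210079, 958451:
1210079 = 1*958451 + 251628
958451 = 3*251628 + 203567
251628 = 1*203567 + 48061
203567 = 4*48061 + 11323
48061 = 4*11323 + 2769
11323 = 4*2769 + 247
2769 = 11*247 + 52
247 = 4*52 + 39
52 = 1*39 + 13
39 = 3*13 + 0
Since gcd = 13 > 1, 958451 is not a unit mod 1210079.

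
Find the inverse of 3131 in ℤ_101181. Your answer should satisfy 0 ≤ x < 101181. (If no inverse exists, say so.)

Extended Euclidean algorithm:
101181 = 32×3131 + 989
3131 = 3×989 + 164
989 = 6×164 + 5
164 = 32×5 + 4
5 = 1×4 + 1
4 = 4×1 + 0
gcd = 1, so the inverse exists. Back-substitute:
1 = 5 − 4
1 = −164 + 33·5
1 = 33·989 − 199·164
1 = −199·3131 + 630·989
1 = 630·101181 − 20359·3131
So 3131·(-20359) ≡ 1 (mod 101181), and -20359 ≡ 80822 (mod 101181).

80822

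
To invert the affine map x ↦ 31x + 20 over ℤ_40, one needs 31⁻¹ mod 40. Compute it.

Run Euclid on (40, 31):
40 = 1*31 + 9
31 = 3*9 + 4
9 = 2*4 + 1
4 = 4*1 + 0
gcd = 1, so the inverse exists. Back-substitute:
1 = 9 − 2·4
1 = −2·31 + 7·9
1 = 7·40 − 9·31
Hence 31⁻¹ ≡ -9 ≡ 31 (mod 40).

31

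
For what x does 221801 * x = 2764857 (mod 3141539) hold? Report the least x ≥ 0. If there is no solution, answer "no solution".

First find gcd(221801, 3141539):
3141539 = 14·221801 + 36325
221801 = 6·36325 + 3851
36325 = 9·3851 + 1666
3851 = 2·1666 + 519
1666 = 3·519 + 109
519 = 4·109 + 83
109 = 1·83 + 26
83 = 3·26 + 5
26 = 5·5 + 1
5 = 5·1 + 0
gcd = 1, so a unique solution mod 3141539 exists.
Back-substitute for the Bézout coefficients:
1 = 26 − 5·5
1 = −5·83 + 16·26
1 = 16·109 − 21·83
1 = −21·519 + 100·109
1 = 100·1666 − 321·519
1 = −321·3851 + 742·1666
1 = 742·36325 − 6999·3851
1 = −6999·221801 + 42736·36325
1 = 42736·3141539 − 605303·221801
So 221801·(-605303) ≡ 1 (mod 3141539), giving 221801⁻¹ ≡ 2536236.
x ≡ 221801⁻¹·2764857 ≡ 2536236·2764857 ≡ 127104 (mod 3141539).

127104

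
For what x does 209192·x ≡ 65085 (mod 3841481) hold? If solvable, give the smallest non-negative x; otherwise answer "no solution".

First find gcd(209192, 3841481):
3841481 = 18×209192 + 76025
209192 = 2×76025 + 57142
76025 = 1×57142 + 18883
57142 = 3×18883 + 493
18883 = 38×493 + 149
493 = 3×149 + 46
149 = 3×46 + 11
46 = 4×11 + 2
11 = 5×2 + 1
2 = 2×1 + 0
gcd = 1, so a unique solution mod 3841481 exists.
Back-substitute for the Bézout coefficients:
1 = 11 − 5·2
1 = −5·46 + 21·11
1 = 21·149 − 68·46
1 = −68·493 + 225·149
1 = 225·18883 − 8618·493
1 = −8618·57142 + 26079·18883
1 = 26079·76025 − 34697·57142
1 = −34697·209192 + 95473·76025
1 = 95473·3841481 − 1753211·209192
So 209192·(-1753211) ≡ 1 (mod 3841481), giving 209192⁻¹ ≡ 2088270.
x ≡ 209192⁻¹·65085 ≡ 2088270·65085 ≡ 3455170 (mod 3841481).

3455170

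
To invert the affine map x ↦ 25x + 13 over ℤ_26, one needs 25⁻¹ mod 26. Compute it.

25

Apply the Euclidean algorithm to 26 and 25:
26 = 1·25 + 1
25 = 25·1 + 0
Since gcd(25, 26) = 1, back-substitute to write 1 as a combination:
1 = 26 − 25
Thus 25·(-1) ≡ 1 (mod 26); reducing, -1 mod 26 = 25.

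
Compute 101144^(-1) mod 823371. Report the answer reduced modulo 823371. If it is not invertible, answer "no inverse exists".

gcd(823371, 101144) by repeated division:
823371 = 8·101144 + 14219
101144 = 7·14219 + 1611
14219 = 8·1611 + 1331
1611 = 1·1331 + 280
1331 = 4·280 + 211
280 = 1·211 + 69
211 = 3·69 + 4
69 = 17·4 + 1
4 = 4·1 + 0
gcd = 1, so the inverse exists. Back-substitute:
1 = 69 − 17·4
1 = −17·211 + 52·69
1 = 52·280 − 69·211
1 = −69·1331 + 328·280
1 = 328·1611 − 397·1331
1 = −397·14219 + 3504·1611
1 = 3504·101144 − 24925·14219
1 = −24925·823371 + 202904·101144
So 101144·202904 ≡ 1 (mod 823371).

202904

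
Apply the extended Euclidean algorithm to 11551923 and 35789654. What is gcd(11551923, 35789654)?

1

Repeated division:
35789654 = 3×11551923 + 1133885
11551923 = 10×1133885 + 213073
1133885 = 5×213073 + 68520
213073 = 3×68520 + 7513
68520 = 9×7513 + 903
7513 = 8×903 + 289
903 = 3×289 + 36
289 = 8×36 + 1
36 = 36×1 + 0
gcd(11551923, 35789654) = 1.
Express as a combination:
1 = 289 − 8·36
1 = −8·903 + 25·289
1 = 25·7513 − 208·903
1 = −208·68520 + 1897·7513
1 = 1897·213073 − 5899·68520
1 = −5899·1133885 + 31392·213073
1 = 31392·11551923 − 319819·1133885
1 = −319819·35789654 + 990849·11551923
So 1 = (-319819)·35789654 + (990849)·11551923.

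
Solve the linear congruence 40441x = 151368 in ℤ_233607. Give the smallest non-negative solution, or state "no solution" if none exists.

First find gcd(40441, 233607):
233607 = 5*40441 + 31402
40441 = 1*31402 + 9039
31402 = 3*9039 + 4285
9039 = 2*4285 + 469
4285 = 9*469 + 64
469 = 7*64 + 21
64 = 3*21 + 1
21 = 21*1 + 0
gcd = 1, so a unique solution mod 233607 exists.
Back-substitute for the Bézout coefficients:
1 = 64 − 3·21
1 = −3·469 + 22·64
1 = 22·4285 − 201·469
1 = −201·9039 + 424·4285
1 = 424·31402 − 1473·9039
1 = −1473·40441 + 1897·31402
1 = 1897·233607 − 10958·40441
So 40441·(-10958) ≡ 1 (mod 233607), giving 40441⁻¹ ≡ 222649.
x ≡ 40441⁻¹·151368 ≡ 222649·151368 ≡ 152763 (mod 233607).

152763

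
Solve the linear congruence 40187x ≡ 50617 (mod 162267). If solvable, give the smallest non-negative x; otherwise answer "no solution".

8840

First find gcd(40187, 162267):
162267 = 4*40187 + 1519
40187 = 26*1519 + 693
1519 = 2*693 + 133
693 = 5*133 + 28
133 = 4*28 + 21
28 = 1*21 + 7
21 = 3*7 + 0
gcd = 7 and 7 | 50617, so solutions exist. Divide through by 7: 5741x ≡ 7231 (mod 23181).
Now find 5741⁻¹ mod 23181:
23181 = 4·5741 + 217
5741 = 26·217 + 99
217 = 2·99 + 19
99 = 5·19 + 4
19 = 4·4 + 3
4 = 1·3 + 1
3 = 3·1 + 0
Back-substitute:
1 = 4 − 3
1 = −19 + 5·4
1 = 5·99 − 26·19
1 = −26·217 + 57·99
1 = 57·5741 − 1508·217
1 = −1508·23181 + 6089·5741
So 5741⁻¹ ≡ 6089 (mod 23181).
Then x ≡ 6089·7231 ≡ 8840 (mod 23181); the smallest non-negative solution is x = 8840.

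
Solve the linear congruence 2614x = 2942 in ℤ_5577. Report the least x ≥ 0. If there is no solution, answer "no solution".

First find gcd(2614, 5577):
5577 = 2×2614 + 349
2614 = 7×349 + 171
349 = 2×171 + 7
171 = 24×7 + 3
7 = 2×3 + 1
3 = 3×1 + 0
gcd = 1, so a unique solution mod 5577 exists.
Back-substitute for the Bézout coefficients:
1 = 7 − 2·3
1 = −2·171 + 49·7
1 = 49·349 − 100·171
1 = −100·2614 + 749·349
1 = 749·5577 − 1598·2614
So 2614·(-1598) ≡ 1 (mod 5577), giving 2614⁻¹ ≡ 3979.
x ≡ 2614⁻¹·2942 ≡ 3979·2942 ≡ 95 (mod 5577).

95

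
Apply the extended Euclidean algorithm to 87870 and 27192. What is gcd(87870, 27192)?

6

Repeated division:
87870 = 3×27192 + 6294
27192 = 4×6294 + 2016
6294 = 3×2016 + 246
2016 = 8×246 + 48
246 = 5×48 + 6
48 = 8×6 + 0
gcd(87870, 27192) = 6.
Back-substituting:
6 = 246 − 5·48
6 = −5·2016 + 41·246
6 = 41·6294 − 128·2016
6 = −128·27192 + 553·6294
6 = 553·87870 − 1787·27192
So 6 = (553)·87870 + (-1787)·27192.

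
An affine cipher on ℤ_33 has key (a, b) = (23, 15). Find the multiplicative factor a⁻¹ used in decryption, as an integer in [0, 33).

23

Extended Euclidean algorithm:
33 = 1×23 + 10
23 = 2×10 + 3
10 = 3×3 + 1
3 = 3×1 + 0
gcd = 1, so the inverse exists. Back-substitute:
1 = 10 − 3·3
1 = −3·23 + 7·10
1 = 7·33 − 10·23
Thus 23·(-10) ≡ 1 (mod 33); reducing, -10 mod 33 = 23.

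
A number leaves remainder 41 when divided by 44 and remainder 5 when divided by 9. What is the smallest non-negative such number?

Write x = 41 + 44·k. Then 44·k ≡ 5 − 41 ≡ 0 (mod 9).
Need 44⁻¹ mod 9. Extended Euclid on (9, 8):
9 = 1·8 + 1
8 = 8·1 + 0
Back-substitute:
1 = 9 − 8
44⁻¹ ≡ 8 (mod 9), so k ≡ 8·0 ≡ 0 (mod 9).
x = 41 + 44·0 = 41.

41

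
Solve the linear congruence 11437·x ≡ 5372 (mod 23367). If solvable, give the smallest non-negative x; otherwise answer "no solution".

4007

First find gcd(11437, 23367):
23367 = 2*11437 + 493
11437 = 23*493 + 98
493 = 5*98 + 3
98 = 32*3 + 2
3 = 1*2 + 1
2 = 2*1 + 0
gcd = 1, so a unique solution mod 23367 exists.
Back-substitute for the Bézout coefficients:
1 = 3 − 2
1 = −98 + 33·3
1 = 33·493 − 166·98
1 = −166·11437 + 3851·493
1 = 3851·23367 − 7868·11437
So 11437·(-7868) ≡ 1 (mod 23367), giving 11437⁻¹ ≡ 15499.
x ≡ 11437⁻¹·5372 ≡ 15499·5372 ≡ 4007 (mod 23367).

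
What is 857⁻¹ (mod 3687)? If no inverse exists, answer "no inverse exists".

968

Extended Euclidean algorithm:
3687 = 4*857 + 259
857 = 3*259 + 80
259 = 3*80 + 19
80 = 4*19 + 4
19 = 4*4 + 3
4 = 1*3 + 1
3 = 3*1 + 0
The gcd is 1. Working backward:
1 = 4 − 3
1 = −19 + 5·4
1 = 5·80 − 21·19
1 = −21·259 + 68·80
1 = 68·857 − 225·259
1 = −225·3687 + 968·857
So 857·968 ≡ 1 (mod 3687).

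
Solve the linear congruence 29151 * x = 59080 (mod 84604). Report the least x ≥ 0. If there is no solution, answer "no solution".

First find gcd(29151, 84604):
84604 = 2×29151 + 26302
29151 = 1×26302 + 2849
26302 = 9×2849 + 661
2849 = 4×661 + 205
661 = 3×205 + 46
205 = 4×46 + 21
46 = 2×21 + 4
21 = 5×4 + 1
4 = 4×1 + 0
gcd = 1, so a unique solution mod 84604 exists.
Back-substitute for the Bézout coefficients:
1 = 21 − 5·4
1 = −5·46 + 11·21
1 = 11·205 − 49·46
1 = −49·661 + 158·205
1 = 158·2849 − 681·661
1 = −681·26302 + 6287·2849
1 = 6287·29151 − 6968·26302
1 = −6968·84604 + 20223·29151
So 29151·(20223) ≡ 1 (mod 84604), giving 29151⁻¹ ≡ 20223.
x ≡ 29151⁻¹·59080 ≡ 20223·59080 ≡ 81756 (mod 84604).

81756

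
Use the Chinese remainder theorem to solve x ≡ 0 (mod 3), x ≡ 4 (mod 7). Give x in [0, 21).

Write x = 0 + 3·k. Then 3·k ≡ 4 − 0 ≡ 4 (mod 7).
Need 3⁻¹ mod 7. Extended Euclid on (7, 3):
7 = 2·3 + 1
3 = 3·1 + 0
Back-substitute:
1 = 7 − 2·3
3⁻¹ ≡ 5 (mod 7), so k ≡ 5·4 ≡ 6 (mod 7).
x = 0 + 3·6 = 18.

18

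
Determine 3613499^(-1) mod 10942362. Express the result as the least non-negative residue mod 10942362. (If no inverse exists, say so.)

Apply the Euclidean algorithm to 10942362 and 3613499:
10942362 = 3×3613499 + 101865
3613499 = 35×101865 + 48224
101865 = 2×48224 + 5417
48224 = 8×5417 + 4888
5417 = 1×4888 + 529
4888 = 9×529 + 127
529 = 4×127 + 21
127 = 6×21 + 1
21 = 21×1 + 0
gcd = 1, so the inverse exists. Back-substitute:
1 = 127 − 6·21
1 = −6·529 + 25·127
1 = 25·4888 − 231·529
1 = −231·5417 + 256·4888
1 = 256·48224 − 2279·5417
1 = −2279·101865 + 4814·48224
1 = 4814·3613499 − 170769·101865
1 = −170769·10942362 + 517121·3613499
So 3613499·517121 ≡ 1 (mod 10942362).

517121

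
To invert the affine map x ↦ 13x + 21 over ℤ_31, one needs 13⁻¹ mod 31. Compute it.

gcd(31, 13) by repeated division:
31 = 2*13 + 5
13 = 2*5 + 3
5 = 1*3 + 2
3 = 1*2 + 1
2 = 2*1 + 0
gcd = 1, so the inverse exists. Back-substitute:
1 = 3 − 2
1 = −5 + 2·3
1 = 2·13 − 5·5
1 = −5·31 + 12·13
So 13·12 ≡ 1 (mod 31).

12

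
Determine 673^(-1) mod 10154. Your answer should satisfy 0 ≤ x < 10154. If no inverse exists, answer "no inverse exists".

5507

Apply the Euclidean algorithm to 10154 and 673:
10154 = 15·673 + 59
673 = 11·59 + 24
59 = 2·24 + 11
24 = 2·11 + 2
11 = 5·2 + 1
2 = 2·1 + 0
Since gcd(673, 10154) = 1, back-substitute to write 1 as a combination:
1 = 11 − 5·2
1 = −5·24 + 11·11
1 = 11·59 − 27·24
1 = −27·673 + 308·59
1 = 308·10154 − 4647·673
Thus 673·(-4647) ≡ 1 (mod 10154); reducing, -4647 mod 10154 = 5507.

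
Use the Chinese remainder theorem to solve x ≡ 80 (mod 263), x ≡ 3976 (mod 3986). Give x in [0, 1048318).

366702

Write x = 80 + 263·k. Then 263·k ≡ 3976 − 80 ≡ 3896 (mod 3986).
Need 263⁻¹ mod 3986. Extended Euclid on (3986, 263):
3986 = 15×263 + 41
263 = 6×41 + 17
41 = 2×17 + 7
17 = 2×7 + 3
7 = 2×3 + 1
3 = 3×1 + 0
Back-substitute:
1 = 7 − 2·3
1 = −2·17 + 5·7
1 = 5·41 − 12·17
1 = −12·263 + 77·41
1 = 77·3986 − 1167·263
263⁻¹ ≡ 2819 (mod 3986), so k ≡ 2819·3896 ≡ 1394 (mod 3986).
x = 80 + 263·1394 = 366702.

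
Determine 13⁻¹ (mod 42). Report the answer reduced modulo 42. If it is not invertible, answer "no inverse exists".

Extended Euclidean algorithm:
42 = 3·13 + 3
13 = 4·3 + 1
3 = 3·1 + 0
Since gcd(13, 42) = 1, back-substitute to write 1 as a combination:
1 = 13 − 4·3
1 = −4·42 + 13·13
So 13·13 ≡ 1 (mod 42).

13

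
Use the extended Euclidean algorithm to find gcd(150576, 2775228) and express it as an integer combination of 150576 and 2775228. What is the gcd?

Euclidean algorithm:
2775228 = 18*150576 + 64860
150576 = 2*64860 + 20856
64860 = 3*20856 + 2292
20856 = 9*2292 + 228
2292 = 10*228 + 12
228 = 19*12 + 0
gcd(150576, 2775228) = 12.
Back-substituting:
12 = 2292 − 10·228
12 = −10·20856 + 91·2292
12 = 91·64860 − 283·20856
12 = −283·150576 + 657·64860
12 = 657·2775228 − 12109·150576
So 12 = (657)·2775228 + (-12109)·150576.

12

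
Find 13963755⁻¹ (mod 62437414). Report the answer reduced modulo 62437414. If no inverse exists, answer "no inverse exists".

Compute gcd(13963755, 62437414):
62437414 = 4×13963755 + 6582394
13963755 = 2×6582394 + 798967
6582394 = 8×798967 + 190658
798967 = 4×190658 + 36335
190658 = 5×36335 + 8983
36335 = 4×8983 + 403
8983 = 22×403 + 117
403 = 3×117 + 52
117 = 2×52 + 13
52 = 4×13 + 0
gcd(13963755, 62437414) = 13 ≠ 1, so 13963755 has no multiplicative inverse modulo 62437414.

no inverse exists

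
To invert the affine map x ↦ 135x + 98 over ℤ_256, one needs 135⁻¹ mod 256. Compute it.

55

Extended Euclidean algorithm:
256 = 1*135 + 121
135 = 1*121 + 14
121 = 8*14 + 9
14 = 1*9 + 5
9 = 1*5 + 4
5 = 1*4 + 1
4 = 4*1 + 0
Since gcd(135, 256) = 1, back-substitute to write 1 as a combination:
1 = 5 − 4
1 = −9 + 2·5
1 = 2·14 − 3·9
1 = −3·121 + 26·14
1 = 26·135 − 29·121
1 = −29·256 + 55·135
So 135·55 ≡ 1 (mod 256).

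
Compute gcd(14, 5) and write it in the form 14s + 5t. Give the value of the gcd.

1

Apply Euclid's algorithm to 14 and 5:
14 = 2·5 + 4
5 = 1·4 + 1
4 = 4·1 + 0
gcd(14, 5) = 1.
Back-substituting:
1 = 5 − 4
1 = −14 + 3·5
So 1 = (-1)·14 + (3)·5.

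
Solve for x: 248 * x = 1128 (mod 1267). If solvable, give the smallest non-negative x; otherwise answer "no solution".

495

First find gcd(248, 1267):
1267 = 5·248 + 27
248 = 9·27 + 5
27 = 5·5 + 2
5 = 2·2 + 1
2 = 2·1 + 0
gcd = 1, so a unique solution mod 1267 exists.
Back-substitute for the Bézout coefficients:
1 = 5 − 2·2
1 = −2·27 + 11·5
1 = 11·248 − 101·27
1 = −101·1267 + 516·248
So 248·(516) ≡ 1 (mod 1267), giving 248⁻¹ ≡ 516.
x ≡ 248⁻¹·1128 ≡ 516·1128 ≡ 495 (mod 1267).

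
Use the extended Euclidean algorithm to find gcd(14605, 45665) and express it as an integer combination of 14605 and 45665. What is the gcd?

5

Apply Euclid's algorithm to 45665 and 14605:
45665 = 3*14605 + 1850
14605 = 7*1850 + 1655
1850 = 1*1655 + 195
1655 = 8*195 + 95
195 = 2*95 + 5
95 = 19*5 + 0
gcd(14605, 45665) = 5.
Back-substituting:
5 = 195 − 2·95
5 = −2·1655 + 17·195
5 = 17·1850 − 19·1655
5 = −19·14605 + 150·1850
5 = 150·45665 − 469·14605
So 5 = (150)·45665 + (-469)·14605.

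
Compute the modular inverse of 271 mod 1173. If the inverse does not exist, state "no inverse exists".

883

Run Euclid on (1173, 271):
1173 = 4·271 + 89
271 = 3·89 + 4
89 = 22·4 + 1
4 = 4·1 + 0
Since gcd(271, 1173) = 1, back-substitute to write 1 as a combination:
1 = 89 − 22·4
1 = −22·271 + 67·89
1 = 67·1173 − 290·271
Thus 271·(-290) ≡ 1 (mod 1173); reducing, -290 mod 1173 = 883.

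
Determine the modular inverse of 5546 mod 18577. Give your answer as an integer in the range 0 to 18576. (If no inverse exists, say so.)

Run Euclid on (18577, 5546):
18577 = 3×5546 + 1939
5546 = 2×1939 + 1668
1939 = 1×1668 + 271
1668 = 6×271 + 42
271 = 6×42 + 19
42 = 2×19 + 4
19 = 4×4 + 3
4 = 1×3 + 1
3 = 3×1 + 0
The gcd is 1. Working backward:
1 = 4 − 3
1 = −19 + 5·4
1 = 5·42 − 11·19
1 = −11·271 + 71·42
1 = 71·1668 − 437·271
1 = −437·1939 + 508·1668
1 = 508·5546 − 1453·1939
1 = −1453·18577 + 4867·5546
So 5546·4867 ≡ 1 (mod 18577).

4867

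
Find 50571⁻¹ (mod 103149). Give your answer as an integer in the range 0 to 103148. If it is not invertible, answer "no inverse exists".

no inverse exists

Euclidean algorithm on 103149, 50571:
103149 = 2·50571 + 2007
50571 = 25·2007 + 396
2007 = 5·396 + 27
396 = 14·27 + 18
27 = 1·18 + 9
18 = 2·9 + 0
The gcd is 9, not 1, hence no inverse exists.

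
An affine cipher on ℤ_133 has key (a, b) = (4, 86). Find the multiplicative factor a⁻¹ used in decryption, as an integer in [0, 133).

100

Apply the Euclidean algorithm to 133 and 4:
133 = 33×4 + 1
4 = 4×1 + 0
The gcd is 1. Working backward:
1 = 133 − 33·4
Hence 4⁻¹ ≡ -33 ≡ 100 (mod 133).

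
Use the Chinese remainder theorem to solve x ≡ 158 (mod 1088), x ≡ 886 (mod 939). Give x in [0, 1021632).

Write x = 158 + 1088·k. Then 1088·k ≡ 886 − 158 ≡ 728 (mod 939).
Need 1088⁻¹ mod 939. Extended Euclid on (939, 149):
939 = 6·149 + 45
149 = 3·45 + 14
45 = 3·14 + 3
14 = 4·3 + 2
3 = 1·2 + 1
2 = 2·1 + 0
Back-substitute:
1 = 3 − 2
1 = −14 + 5·3
1 = 5·45 − 16·14
1 = −16·149 + 53·45
1 = 53·939 − 334·149
1088⁻¹ ≡ 605 (mod 939), so k ≡ 605·728 ≡ 49 (mod 939).
x = 158 + 1088·49 = 53470.

53470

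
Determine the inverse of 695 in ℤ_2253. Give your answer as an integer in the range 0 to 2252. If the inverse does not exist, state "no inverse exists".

1274

Run Euclid on (2253, 695):
2253 = 3*695 + 168
695 = 4*168 + 23
168 = 7*23 + 7
23 = 3*7 + 2
7 = 3*2 + 1
2 = 2*1 + 0
Since gcd(695, 2253) = 1, back-substitute to write 1 as a combination:
1 = 7 − 3·2
1 = −3·23 + 10·7
1 = 10·168 − 73·23
1 = −73·695 + 302·168
1 = 302·2253 − 979·695
Thus 695·(-979) ≡ 1 (mod 2253); reducing, -979 mod 2253 = 1274.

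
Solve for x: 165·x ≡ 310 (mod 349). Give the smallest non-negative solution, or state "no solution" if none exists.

298

First find gcd(165, 349):
349 = 2×165 + 19
165 = 8×19 + 13
19 = 1×13 + 6
13 = 2×6 + 1
6 = 6×1 + 0
gcd = 1, so a unique solution mod 349 exists.
Back-substitute for the Bézout coefficients:
1 = 13 − 2·6
1 = −2·19 + 3·13
1 = 3·165 − 26·19
1 = −26·349 + 55·165
So 165·(55) ≡ 1 (mod 349), giving 165⁻¹ ≡ 55.
x ≡ 165⁻¹·310 ≡ 55·310 ≡ 298 (mod 349).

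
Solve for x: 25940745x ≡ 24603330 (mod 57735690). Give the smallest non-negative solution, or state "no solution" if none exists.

2144384

First find gcd(25940745, 57735690):
57735690 = 2×25940745 + 5854200
25940745 = 4×5854200 + 2523945
5854200 = 2×2523945 + 806310
2523945 = 3×806310 + 105015
806310 = 7×105015 + 71205
105015 = 1×71205 + 33810
71205 = 2×33810 + 3585
33810 = 9×3585 + 1545
3585 = 2×1545 + 495
1545 = 3×495 + 60
495 = 8×60 + 15
60 = 4×15 + 0
gcd = 15 and 15 | 24603330, so solutions exist. Divide through by 15: 1729383x ≡ 1640222 (mod 3849046).
Now find 1729383⁻¹ mod 3849046:
3849046 = 2*1729383 + 390280
1729383 = 4*390280 + 168263
390280 = 2*168263 + 53754
168263 = 3*53754 + 7001
53754 = 7*7001 + 4747
7001 = 1*4747 + 2254
4747 = 2*2254 + 239
2254 = 9*239 + 103
239 = 2*103 + 33
103 = 3*33 + 4
33 = 8*4 + 1
4 = 4*1 + 0
Back-substitute:
1 = 33 − 8·4
1 = −8·103 + 25·33
1 = 25·239 − 58·103
1 = −58·2254 + 547·239
1 = 547·4747 − 1152·2254
1 = −1152·7001 + 1699·4747
1 = 1699·53754 − 13045·7001
1 = −13045·168263 + 40834·53754
1 = 40834·390280 − 94713·168263
1 = −94713·1729383 + 419686·390280
1 = 419686·3849046 − 934085·1729383
So 1729383·(-934085) ≡ 1 (mod 3849046), i.e. 1729383⁻¹ ≡ 2914961.
Then x ≡ 2914961·1640222 ≡ 2144384 (mod 3849046); the smallest non-negative solution is x = 2144384.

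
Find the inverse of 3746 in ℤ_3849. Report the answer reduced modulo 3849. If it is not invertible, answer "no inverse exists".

710

Apply the Euclidean algorithm to 3849 and 3746:
3849 = 1·3746 + 103
3746 = 36·103 + 38
103 = 2·38 + 27
38 = 1·27 + 11
27 = 2·11 + 5
11 = 2·5 + 1
5 = 5·1 + 0
Since gcd(3746, 3849) = 1, back-substitute to write 1 as a combination:
1 = 11 − 2·5
1 = −2·27 + 5·11
1 = 5·38 − 7·27
1 = −7·103 + 19·38
1 = 19·3746 − 691·103
1 = −691·3849 + 710·3746
So 3746·710 ≡ 1 (mod 3849).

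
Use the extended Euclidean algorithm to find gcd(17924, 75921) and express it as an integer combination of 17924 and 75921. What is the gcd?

Apply Euclid's algorithm to 75921 and 17924:
75921 = 4*17924 + 4225
17924 = 4*4225 + 1024
4225 = 4*1024 + 129
1024 = 7*129 + 121
129 = 1*121 + 8
121 = 15*8 + 1
8 = 8*1 + 0
gcd(17924, 75921) = 1.
Working backward:
1 = 121 − 15·8
1 = −15·129 + 16·121
1 = 16·1024 − 127·129
1 = −127·4225 + 524·1024
1 = 524·17924 − 2223·4225
1 = −2223·75921 + 9416·17924
So 1 = (-2223)·75921 + (9416)·17924.

1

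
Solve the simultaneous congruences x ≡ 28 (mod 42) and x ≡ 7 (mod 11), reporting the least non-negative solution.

238

Write x = 28 + 42·k. Then 42·k ≡ 7 − 28 ≡ 1 (mod 11).
Need 42⁻¹ mod 11. Extended Euclid on (11, 9):
11 = 1×9 + 2
9 = 4×2 + 1
2 = 2×1 + 0
Back-substitute:
1 = 9 − 4·2
1 = −4·11 + 5·9
42⁻¹ ≡ 5 (mod 11), so k ≡ 5·1 ≡ 5 (mod 11).
x = 28 + 42·5 = 238.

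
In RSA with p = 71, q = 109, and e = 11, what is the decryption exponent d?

4811

φ(n) = (p−1)(q−1) = 70·108 = 7560.
Need d with 11·d ≡ 1 (mod 7560). Apply the extended Euclidean algorithm:
7560 = 687·11 + 3
11 = 3·3 + 2
3 = 1·2 + 1
2 = 2·1 + 0
Back-substitute:
1 = 3 − 2
1 = −11 + 4·3
1 = 4·7560 − 2749·11
So 11·(-2749) ≡ 1 (mod 7560), hence d ≡ -2749 ≡ 4811 (mod 7560).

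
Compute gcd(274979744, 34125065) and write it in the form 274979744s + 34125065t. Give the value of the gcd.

13

Apply Euclid's algorithm to 274979744 and 34125065:
274979744 = 8·34125065 + 1979224
34125065 = 17·1979224 + 478257
1979224 = 4·478257 + 66196
478257 = 7·66196 + 14885
66196 = 4·14885 + 6656
14885 = 2·6656 + 1573
6656 = 4·1573 + 364
1573 = 4·364 + 117
364 = 3·117 + 13
117 = 9·13 + 0
gcd(274979744, 34125065) = 13.
Back-substituting:
13 = 364 − 3·117
13 = −3·1573 + 13·364
13 = 13·6656 − 55·1573
13 = −55·14885 + 123·6656
13 = 123·66196 − 547·14885
13 = −547·478257 + 3952·66196
13 = 3952·1979224 − 16355·478257
13 = −16355·34125065 + 281987·1979224
13 = 281987·274979744 − 2272251·34125065
So 13 = (281987)·274979744 + (-2272251)·34125065.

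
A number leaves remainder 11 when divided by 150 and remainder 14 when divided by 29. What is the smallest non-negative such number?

2711

Write x = 11 + 150·k. Then 150·k ≡ 14 − 11 ≡ 3 (mod 29).
Need 150⁻¹ mod 29. Extended Euclid on (29, 5):
29 = 5×5 + 4
5 = 1×4 + 1
4 = 4×1 + 0
Back-substitute:
1 = 5 − 4
1 = −29 + 6·5
150⁻¹ ≡ 6 (mod 29), so k ≡ 6·3 ≡ 18 (mod 29).
x = 11 + 150·18 = 2711.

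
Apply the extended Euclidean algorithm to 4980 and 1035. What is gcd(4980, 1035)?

Repeated division:
4980 = 4*1035 + 840
1035 = 1*840 + 195
840 = 4*195 + 60
195 = 3*60 + 15
60 = 4*15 + 0
gcd(4980, 1035) = 15.
Working backward:
15 = 195 − 3·60
15 = −3·840 + 13·195
15 = 13·1035 − 16·840
15 = −16·4980 + 77·1035
So 15 = (-16)·4980 + (77)·1035.

15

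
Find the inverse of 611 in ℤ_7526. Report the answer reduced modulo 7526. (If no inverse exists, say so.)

Apply the Euclidean algorithm to 7526 and 611:
7526 = 12*611 + 194
611 = 3*194 + 29
194 = 6*29 + 20
29 = 1*20 + 9
20 = 2*9 + 2
9 = 4*2 + 1
2 = 2*1 + 0
The gcd is 1. Working backward:
1 = 9 − 4·2
1 = −4·20 + 9·9
1 = 9·29 − 13·20
1 = −13·194 + 87·29
1 = 87·611 − 274·194
1 = −274·7526 + 3375·611
So 611·3375 ≡ 1 (mod 7526).

3375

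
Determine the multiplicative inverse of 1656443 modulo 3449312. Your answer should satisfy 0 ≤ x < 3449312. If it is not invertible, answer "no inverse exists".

Extended Euclidean algorithm:
3449312 = 2*1656443 + 136426
1656443 = 12*136426 + 19331
136426 = 7*19331 + 1109
19331 = 17*1109 + 478
1109 = 2*478 + 153
478 = 3*153 + 19
153 = 8*19 + 1
19 = 19*1 + 0
gcd = 1, so the inverse exists. Back-substitute:
1 = 153 − 8·19
1 = −8·478 + 25·153
1 = 25·1109 − 58·478
1 = −58·19331 + 1011·1109
1 = 1011·136426 − 7135·19331
1 = −7135·1656443 + 86631·136426
1 = 86631·3449312 − 180397·1656443
Thus 1656443·(-180397) ≡ 1 (mod 3449312); reducing, -180397 mod 3449312 = 3268915.

3268915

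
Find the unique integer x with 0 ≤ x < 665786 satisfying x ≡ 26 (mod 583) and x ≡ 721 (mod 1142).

Write x = 26 + 583·k. Then 583·k ≡ 721 − 26 ≡ 695 (mod 1142).
Need 583⁻¹ mod 1142. Extended Euclid on (1142, 583):
1142 = 1·583 + 559
583 = 1·559 + 24
559 = 23·24 + 7
24 = 3·7 + 3
7 = 2·3 + 1
3 = 3·1 + 0
Back-substitute:
1 = 7 − 2·3
1 = −2·24 + 7·7
1 = 7·559 − 163·24
1 = −163·583 + 170·559
1 = 170·1142 − 333·583
583⁻¹ ≡ 809 (mod 1142), so k ≡ 809·695 ≡ 391 (mod 1142).
x = 26 + 583·391 = 227979.

227979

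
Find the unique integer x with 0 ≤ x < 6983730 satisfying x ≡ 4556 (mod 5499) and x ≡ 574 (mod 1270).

6669344

Write x = 4556 + 5499·k. Then 5499·k ≡ 574 − 4556 ≡ 1098 (mod 1270).
Need 5499⁻¹ mod 1270. Extended Euclid on (1270, 419):
1270 = 3×419 + 13
419 = 32×13 + 3
13 = 4×3 + 1
3 = 3×1 + 0
Back-substitute:
1 = 13 − 4·3
1 = −4·419 + 129·13
1 = 129·1270 − 391·419
5499⁻¹ ≡ 879 (mod 1270), so k ≡ 879·1098 ≡ 1212 (mod 1270).
x = 4556 + 5499·1212 = 6669344.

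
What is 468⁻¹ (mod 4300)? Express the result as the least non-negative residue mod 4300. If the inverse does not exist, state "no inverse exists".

Euclidean algorithm on 4300, 468:
4300 = 9·468 + 88
468 = 5·88 + 28
88 = 3·28 + 4
28 = 7·4 + 0
Since gcd = 4 > 1, 468 is not a unit mod 4300.

no inverse exists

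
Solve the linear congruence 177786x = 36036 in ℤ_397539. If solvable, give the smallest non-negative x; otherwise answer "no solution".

First find gcd(177786, 397539):
397539 = 2·177786 + 41967
177786 = 4·41967 + 9918
41967 = 4·9918 + 2295
9918 = 4·2295 + 738
2295 = 3·738 + 81
738 = 9·81 + 9
81 = 9·9 + 0
gcd = 9 and 9 | 36036, so solutions exist. Divide through by 9: 19754x ≡ 4004 (mod 44171).
Now find 19754⁻¹ mod 44171:
44171 = 2·19754 + 4663
19754 = 4·4663 + 1102
4663 = 4·1102 + 255
1102 = 4·255 + 82
255 = 3·82 + 9
82 = 9·9 + 1
9 = 9·1 + 0
Back-substitute:
1 = 82 − 9·9
1 = −9·255 + 28·82
1 = 28·1102 − 121·255
1 = −121·4663 + 512·1102
1 = 512·19754 − 2169·4663
1 = −2169·44171 + 4850·19754
So 19754⁻¹ ≡ 4850 (mod 44171).
Then x ≡ 4850·4004 ≡ 28331 (mod 44171); the smallest non-negative solution is x = 28331.

28331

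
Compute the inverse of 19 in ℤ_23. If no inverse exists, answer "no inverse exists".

17

Run Euclid on (23, 19):
23 = 1*19 + 4
19 = 4*4 + 3
4 = 1*3 + 1
3 = 3*1 + 0
gcd = 1, so the inverse exists. Back-substitute:
1 = 4 − 3
1 = −19 + 5·4
1 = 5·23 − 6·19
Thus 19·(-6) ≡ 1 (mod 23); reducing, -6 mod 23 = 17.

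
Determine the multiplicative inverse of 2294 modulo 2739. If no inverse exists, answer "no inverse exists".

794

Extended Euclidean algorithm:
2739 = 1·2294 + 445
2294 = 5·445 + 69
445 = 6·69 + 31
69 = 2·31 + 7
31 = 4·7 + 3
7 = 2·3 + 1
3 = 3·1 + 0
gcd = 1, so the inverse exists. Back-substitute:
1 = 7 − 2·3
1 = −2·31 + 9·7
1 = 9·69 − 20·31
1 = −20·445 + 129·69
1 = 129·2294 − 665·445
1 = −665·2739 + 794·2294
So 2294·794 ≡ 1 (mod 2739).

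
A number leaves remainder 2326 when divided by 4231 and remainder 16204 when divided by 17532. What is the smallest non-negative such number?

53541400

Write x = 2326 + 4231·k. Then 4231·k ≡ 16204 − 2326 ≡ 13878 (mod 17532).
Need 4231⁻¹ mod 17532. Extended Euclid on (17532, 4231):
17532 = 4*4231 + 608
4231 = 6*608 + 583
608 = 1*583 + 25
583 = 23*25 + 8
25 = 3*8 + 1
8 = 8*1 + 0
Back-substitute:
1 = 25 − 3·8
1 = −3·583 + 70·25
1 = 70·608 − 73·583
1 = −73·4231 + 508·608
1 = 508·17532 − 2105·4231
4231⁻¹ ≡ 15427 (mod 17532), so k ≡ 15427·13878 ≡ 12654 (mod 17532).
x = 2326 + 4231·12654 = 53541400.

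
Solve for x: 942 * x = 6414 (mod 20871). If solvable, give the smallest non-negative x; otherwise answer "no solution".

6565

First find gcd(942, 20871):
20871 = 22×942 + 147
942 = 6×147 + 60
147 = 2×60 + 27
60 = 2×27 + 6
27 = 4×6 + 3
6 = 2×3 + 0
gcd = 3 and 3 | 6414, so solutions exist. Divide through by 3: 314x ≡ 2138 (mod 6957).
Now find 314⁻¹ mod 6957:
6957 = 22·314 + 49
314 = 6·49 + 20
49 = 2·20 + 9
20 = 2·9 + 2
9 = 4·2 + 1
2 = 2·1 + 0
Back-substitute:
1 = 9 − 4·2
1 = −4·20 + 9·9
1 = 9·49 − 22·20
1 = −22·314 + 141·49
1 = 141·6957 − 3124·314
So 314·(-3124) ≡ 1 (mod 6957), i.e. 314⁻¹ ≡ 3833.
Then x ≡ 3833·2138 ≡ 6565 (mod 6957); the smallest non-negative solution is x = 6565.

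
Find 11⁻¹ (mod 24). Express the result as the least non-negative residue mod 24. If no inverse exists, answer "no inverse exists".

11

Apply the Euclidean algorithm to 24 and 11:
24 = 2·11 + 2
11 = 5·2 + 1
2 = 2·1 + 0
The gcd is 1. Working backward:
1 = 11 − 5·2
1 = −5·24 + 11·11
So 11·11 ≡ 1 (mod 24).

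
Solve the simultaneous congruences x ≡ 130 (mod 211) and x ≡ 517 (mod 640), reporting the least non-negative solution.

Write x = 130 + 211·k. Then 211·k ≡ 517 − 130 ≡ 387 (mod 640).
Need 211⁻¹ mod 640. Extended Euclid on (640, 211):
640 = 3×211 + 7
211 = 30×7 + 1
7 = 7×1 + 0
Back-substitute:
1 = 211 − 30·7
1 = −30·640 + 91·211
211⁻¹ ≡ 91 (mod 640), so k ≡ 91·387 ≡ 17 (mod 640).
x = 130 + 211·17 = 3717.

3717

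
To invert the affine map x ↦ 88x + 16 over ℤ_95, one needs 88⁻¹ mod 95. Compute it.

27

Run Euclid on (95, 88):
95 = 1·88 + 7
88 = 12·7 + 4
7 = 1·4 + 3
4 = 1·3 + 1
3 = 3·1 + 0
gcd = 1, so the inverse exists. Back-substitute:
1 = 4 − 3
1 = −7 + 2·4
1 = 2·88 − 25·7
1 = −25·95 + 27·88
So 88·27 ≡ 1 (mod 95).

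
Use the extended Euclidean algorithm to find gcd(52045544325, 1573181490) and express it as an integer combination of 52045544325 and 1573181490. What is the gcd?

Apply Euclid's algorithm to 52045544325 and 1573181490:
52045544325 = 33*1573181490 + 130555155
1573181490 = 12*130555155 + 6519630
130555155 = 20*6519630 + 162555
6519630 = 40*162555 + 17430
162555 = 9*17430 + 5685
17430 = 3*5685 + 375
5685 = 15*375 + 60
375 = 6*60 + 15
60 = 4*15 + 0
gcd(52045544325, 1573181490) = 15.
Express as a combination:
15 = 375 − 6·60
15 = −6·5685 + 91·375
15 = 91·17430 − 279·5685
15 = −279·162555 + 2602·17430
15 = 2602·6519630 − 104359·162555
15 = −104359·130555155 + 2089782·6519630
15 = 2089782·1573181490 − 25181743·130555155
15 = −25181743·52045544325 + 833087301·1573181490
So 15 = (-25181743)·52045544325 + (833087301)·1573181490.

15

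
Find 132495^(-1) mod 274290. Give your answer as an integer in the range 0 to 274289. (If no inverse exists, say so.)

Euclidean algorithm on 274290, 132495:
274290 = 2×132495 + 9300
132495 = 14×9300 + 2295
9300 = 4×2295 + 120
2295 = 19×120 + 15
120 = 8×15 + 0
The gcd is 15, not 1, hence no inverse exists.

no inverse exists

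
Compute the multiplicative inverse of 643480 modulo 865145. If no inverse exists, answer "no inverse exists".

Compute gcd(643480, 865145):
865145 = 1×643480 + 221665
643480 = 2×221665 + 200150
221665 = 1×200150 + 21515
200150 = 9×21515 + 6515
21515 = 3×6515 + 1970
6515 = 3×1970 + 605
1970 = 3×605 + 155
605 = 3×155 + 140
155 = 1×140 + 15
140 = 9×15 + 5
15 = 3×5 + 0
Since gcd = 5 > 1, 643480 is not a unit mod 865145.

no inverse exists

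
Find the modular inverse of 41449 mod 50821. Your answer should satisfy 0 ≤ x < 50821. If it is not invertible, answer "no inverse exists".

1437

Extended Euclidean algorithm:
50821 = 1×41449 + 9372
41449 = 4×9372 + 3961
9372 = 2×3961 + 1450
3961 = 2×1450 + 1061
1450 = 1×1061 + 389
1061 = 2×389 + 283
389 = 1×283 + 106
283 = 2×106 + 71
106 = 1×71 + 35
71 = 2×35 + 1
35 = 35×1 + 0
The gcd is 1. Working backward:
1 = 71 − 2·35
1 = −2·106 + 3·71
1 = 3·283 − 8·106
1 = −8·389 + 11·283
1 = 11·1061 − 30·389
1 = −30·1450 + 41·1061
1 = 41·3961 − 112·1450
1 = −112·9372 + 265·3961
1 = 265·41449 − 1172·9372
1 = −1172·50821 + 1437·41449
So 41449·1437 ≡ 1 (mod 50821).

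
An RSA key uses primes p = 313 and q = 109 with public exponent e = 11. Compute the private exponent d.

21443

φ(n) = (p−1)(q−1) = 312·108 = 33696.
Need d with 11·d ≡ 1 (mod 33696). Apply the extended Euclidean algorithm:
33696 = 3063×11 + 3
11 = 3×3 + 2
3 = 1×2 + 1
2 = 2×1 + 0
Back-substitute:
1 = 3 − 2
1 = −11 + 4·3
1 = 4·33696 − 12253·11
So 11·(-12253) ≡ 1 (mod 33696), hence d ≡ -12253 ≡ 21443 (mod 33696).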